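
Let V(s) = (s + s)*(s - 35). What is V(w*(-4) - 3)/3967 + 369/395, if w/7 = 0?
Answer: 1553883/1566965 ≈ 0.99165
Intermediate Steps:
w = 0 (w = 7*0 = 0)
V(s) = 2*s*(-35 + s) (V(s) = (2*s)*(-35 + s) = 2*s*(-35 + s))
V(w*(-4) - 3)/3967 + 369/395 = (2*(0*(-4) - 3)*(-35 + (0*(-4) - 3)))/3967 + 369/395 = (2*(0 - 3)*(-35 + (0 - 3)))*(1/3967) + 369*(1/395) = (2*(-3)*(-35 - 3))*(1/3967) + 369/395 = (2*(-3)*(-38))*(1/3967) + 369/395 = 228*(1/3967) + 369/395 = 228/3967 + 369/395 = 1553883/1566965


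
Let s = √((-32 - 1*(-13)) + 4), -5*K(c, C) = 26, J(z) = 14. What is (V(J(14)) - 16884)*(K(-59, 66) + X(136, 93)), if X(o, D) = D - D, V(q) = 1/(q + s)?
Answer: 18525052/211 + 26*I*√15/1055 ≈ 87797.0 + 0.095448*I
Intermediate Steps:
K(c, C) = -26/5 (K(c, C) = -⅕*26 = -26/5)
s = I*√15 (s = √((-32 + 13) + 4) = √(-19 + 4) = √(-15) = I*√15 ≈ 3.873*I)
V(q) = 1/(q + I*√15)
X(o, D) = 0
(V(J(14)) - 16884)*(K(-59, 66) + X(136, 93)) = (1/(14 + I*√15) - 16884)*(-26/5 + 0) = (-16884 + 1/(14 + I*√15))*(-26/5) = 438984/5 - 26/(5*(14 + I*√15))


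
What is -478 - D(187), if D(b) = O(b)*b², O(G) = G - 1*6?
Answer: -6329867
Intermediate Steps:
O(G) = -6 + G (O(G) = G - 6 = -6 + G)
D(b) = b²*(-6 + b) (D(b) = (-6 + b)*b² = b²*(-6 + b))
-478 - D(187) = -478 - 187²*(-6 + 187) = -478 - 34969*181 = -478 - 1*6329389 = -478 - 6329389 = -6329867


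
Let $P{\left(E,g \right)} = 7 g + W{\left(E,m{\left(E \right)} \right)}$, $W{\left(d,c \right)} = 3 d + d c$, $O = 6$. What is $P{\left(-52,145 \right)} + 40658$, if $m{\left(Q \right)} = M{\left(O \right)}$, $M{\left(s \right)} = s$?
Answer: $41205$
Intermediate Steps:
$m{\left(Q \right)} = 6$
$W{\left(d,c \right)} = 3 d + c d$
$P{\left(E,g \right)} = 7 g + 9 E$ ($P{\left(E,g \right)} = 7 g + E \left(3 + 6\right) = 7 g + E 9 = 7 g + 9 E$)
$P{\left(-52,145 \right)} + 40658 = \left(7 \cdot 145 + 9 \left(-52\right)\right) + 40658 = \left(1015 - 468\right) + 40658 = 547 + 40658 = 41205$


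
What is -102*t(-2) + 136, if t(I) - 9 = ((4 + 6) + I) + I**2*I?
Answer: -782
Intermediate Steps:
t(I) = 19 + I + I**3 (t(I) = 9 + (((4 + 6) + I) + I**2*I) = 9 + ((10 + I) + I**3) = 9 + (10 + I + I**3) = 19 + I + I**3)
-102*t(-2) + 136 = -102*(19 - 2 + (-2)**3) + 136 = -102*(19 - 2 - 8) + 136 = -102*9 + 136 = -918 + 136 = -782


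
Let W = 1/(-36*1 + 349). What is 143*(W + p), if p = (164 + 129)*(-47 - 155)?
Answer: -2649106031/313 ≈ -8.4636e+6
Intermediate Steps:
W = 1/313 (W = 1/(-36 + 349) = 1/313 ≈ 0.0031949)
p = -59186 (p = 293*(-202) = -59186)
143*(W + p) = 143*(1/313 - 59186) = 143*(-18525217/313) = -2649106031/313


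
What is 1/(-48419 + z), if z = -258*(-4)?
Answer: -1/47387 ≈ -2.1103e-5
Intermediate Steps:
z = 1032
1/(-48419 + z) = 1/(-48419 + 1032) = 1/(-47387) = -1/47387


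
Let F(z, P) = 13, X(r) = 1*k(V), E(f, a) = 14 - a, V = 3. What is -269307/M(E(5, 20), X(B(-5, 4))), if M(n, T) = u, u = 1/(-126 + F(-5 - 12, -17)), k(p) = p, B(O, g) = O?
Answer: 30431691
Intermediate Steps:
X(r) = 3 (X(r) = 1*3 = 3)
u = -1/113 (u = 1/(-126 + 13) = 1/(-113) = -1/113 ≈ -0.0088496)
M(n, T) = -1/113
-269307/M(E(5, 20), X(B(-5, 4))) = -269307/(-1/113) = -269307*(-113) = 30431691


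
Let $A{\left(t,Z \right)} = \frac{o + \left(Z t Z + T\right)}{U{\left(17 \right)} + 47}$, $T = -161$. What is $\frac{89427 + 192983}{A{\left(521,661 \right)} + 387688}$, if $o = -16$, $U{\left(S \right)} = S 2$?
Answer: $\frac{11437605}{129519196} \approx 0.088308$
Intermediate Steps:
$U{\left(S \right)} = 2 S$
$A{\left(t,Z \right)} = - \frac{59}{27} + \frac{t Z^{2}}{81}$ ($A{\left(t,Z \right)} = \frac{-16 + \left(Z t Z - 161\right)}{2 \cdot 17 + 47} = \frac{-16 + \left(t Z^{2} - 161\right)}{34 + 47} = \frac{-16 + \left(-161 + t Z^{2}\right)}{81} = \left(-177 + t Z^{2}\right) \frac{1}{81} = - \frac{59}{27} + \frac{t Z^{2}}{81}$)
$\frac{89427 + 192983}{A{\left(521,661 \right)} + 387688} = \frac{89427 + 192983}{\left(- \frac{59}{27} + \frac{1}{81} \cdot 521 \cdot 661^{2}\right) + 387688} = \frac{282410}{\left(- \frac{59}{27} + \frac{1}{81} \cdot 521 \cdot 436921\right) + 387688} = \frac{282410}{\left(- \frac{59}{27} + \frac{227635841}{81}\right) + 387688} = \frac{282410}{\frac{227635664}{81} + 387688} = \frac{282410}{\frac{259038392}{81}} = 282410 \cdot \frac{81}{259038392} = \frac{11437605}{129519196}$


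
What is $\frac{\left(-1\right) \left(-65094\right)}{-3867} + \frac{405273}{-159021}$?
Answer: $- \frac{1324278185}{68326023} \approx -19.382$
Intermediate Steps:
$\frac{\left(-1\right) \left(-65094\right)}{-3867} + \frac{405273}{-159021} = 65094 \left(- \frac{1}{3867}\right) + 405273 \left(- \frac{1}{159021}\right) = - \frac{21698}{1289} - \frac{135091}{53007} = - \frac{1324278185}{68326023}$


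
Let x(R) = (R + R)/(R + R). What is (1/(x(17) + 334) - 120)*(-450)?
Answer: 3617910/67 ≈ 53999.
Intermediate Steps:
x(R) = 1 (x(R) = (2*R)/((2*R)) = (2*R)*(1/(2*R)) = 1)
(1/(x(17) + 334) - 120)*(-450) = (1/(1 + 334) - 120)*(-450) = (1/335 - 120)*(-450) = -40199/335*(-450) = 3617910/67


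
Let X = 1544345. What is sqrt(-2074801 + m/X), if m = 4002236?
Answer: I*sqrt(4948397272849393605)/1544345 ≈ 1440.4*I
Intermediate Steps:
sqrt(-2074801 + m/X) = sqrt(-2074801 + 4002236/1544345) = sqrt(-3204204548109/1544345) = I*sqrt(4948397272849393605)/1544345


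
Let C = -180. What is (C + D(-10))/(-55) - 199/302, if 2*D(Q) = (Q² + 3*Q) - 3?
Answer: 16649/8305 ≈ 2.0047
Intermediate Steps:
D(Q) = -3/2 + Q²/2 + 3*Q/2 (D(Q) = ((Q² + 3*Q) - 3)/2 = (-3 + Q² + 3*Q)/2 = -3/2 + Q²/2 + 3*Q/2)
(C + D(-10))/(-55) - 199/302 = (-180 + (-3/2 + (½)*(-10)² + (3/2)*(-10)))/(-55) - 199/302 = (-180 + (-3/2 + (½)*100 - 15))*(-1/55) - 199*1/302 = (-180 + (-3/2 + 50 - 15))*(-1/55) - 199/302 = (-180 + 67/2)*(-1/55) - 199/302 = -293/2*(-1/55) - 199/302 = 293/110 - 199/302 = 16649/8305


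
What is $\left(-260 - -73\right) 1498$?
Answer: $-280126$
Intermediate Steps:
$\left(-260 - -73\right) 1498 = \left(-260 + \left(-618 + 691\right)\right) 1498 = \left(-260 + 73\right) 1498 = \left(-187\right) 1498 = -280126$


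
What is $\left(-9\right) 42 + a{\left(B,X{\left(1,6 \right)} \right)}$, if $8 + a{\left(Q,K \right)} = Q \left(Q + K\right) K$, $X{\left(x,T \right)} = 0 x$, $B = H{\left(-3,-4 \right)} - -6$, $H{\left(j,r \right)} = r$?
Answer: $-386$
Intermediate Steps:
$B = 2$ ($B = -4 - -6 = -4 + 6 = 2$)
$X{\left(x,T \right)} = 0$
$a{\left(Q,K \right)} = -8 + K Q \left(K + Q\right)$ ($a{\left(Q,K \right)} = -8 + Q \left(Q + K\right) K = -8 + Q \left(K + Q\right) K = -8 + K Q \left(K + Q\right)$)
$\left(-9\right) 42 + a{\left(B,X{\left(1,6 \right)} \right)} = \left(-9\right) 42 + \left(-8 + 0 \cdot 2^{2} + 2 \cdot 0^{2}\right) = -378 + \left(-8 + 0 \cdot 4 + 2 \cdot 0\right) = -378 + \left(-8 + 0 + 0\right) = -378 - 8 = -386$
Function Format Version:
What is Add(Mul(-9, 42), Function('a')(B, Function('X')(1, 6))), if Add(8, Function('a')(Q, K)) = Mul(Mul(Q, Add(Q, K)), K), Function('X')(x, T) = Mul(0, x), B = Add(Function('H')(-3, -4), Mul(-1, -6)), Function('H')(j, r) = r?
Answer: -386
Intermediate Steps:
B = 2 (B = Add(-4, Mul(-1, -6)) = Add(-4, 6) = 2)
Function('X')(x, T) = 0
Function('a')(Q, K) = Add(-8, Mul(K, Q, Add(K, Q))) (Function('a')(Q, K) = Add(-8, Mul(Mul(Q, Add(Q, K)), K)) = Add(-8, Mul(Mul(Q, Add(K, Q)), K)) = Add(-8, Mul(K, Q, Add(K, Q))))
Add(Mul(-9, 42), Function('a')(B, Function('X')(1, 6))) = Add(Mul(-9, 42), Add(-8, Mul(0, Pow(2, 2)), Mul(2, Pow(0, 2)))) = Add(-378, Add(-8, Mul(0, 4), Mul(2, 0))) = Add(-378, Add(-8, 0, 0)) = Add(-378, -8) = -386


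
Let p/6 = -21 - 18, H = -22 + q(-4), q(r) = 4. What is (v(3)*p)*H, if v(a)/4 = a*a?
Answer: 151632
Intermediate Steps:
v(a) = 4*a² (v(a) = 4*(a*a) = 4*a²)
H = -18 (H = -22 + 4 = -18)
p = -234 (p = 6*(-21 - 18) = 6*(-39) = -234)
(v(3)*p)*H = ((4*3²)*(-234))*(-18) = ((4*9)*(-234))*(-18) = (36*(-234))*(-18) = -8424*(-18) = 151632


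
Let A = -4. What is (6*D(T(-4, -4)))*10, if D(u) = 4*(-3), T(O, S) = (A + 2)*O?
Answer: -720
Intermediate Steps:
T(O, S) = -2*O (T(O, S) = (-4 + 2)*O = -2*O)
D(u) = -12
(6*D(T(-4, -4)))*10 = (6*(-12))*10 = -72*10 = -720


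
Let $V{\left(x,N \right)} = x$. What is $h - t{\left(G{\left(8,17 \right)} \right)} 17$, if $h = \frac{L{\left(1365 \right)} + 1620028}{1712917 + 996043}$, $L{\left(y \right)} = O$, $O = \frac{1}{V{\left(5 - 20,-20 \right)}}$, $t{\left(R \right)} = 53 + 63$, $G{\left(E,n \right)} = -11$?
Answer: $- \frac{80106736381}{40634400} \approx -1971.4$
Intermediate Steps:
$t{\left(R \right)} = 116$
$O = - \frac{1}{15}$ ($O = \frac{1}{5 - 20} = \frac{1}{-15} = - \frac{1}{15} \approx -0.066667$)
$L{\left(y \right)} = - \frac{1}{15}$
$h = \frac{24300419}{40634400}$ ($h = \frac{- \frac{1}{15} + 1620028}{1712917 + 996043} = \frac{24300419}{15 \cdot 2708960} = \frac{24300419}{15} \cdot \frac{1}{2708960} = \frac{24300419}{40634400} \approx 0.59803$)
$h - t{\left(G{\left(8,17 \right)} \right)} 17 = \frac{24300419}{40634400} - 116 \cdot 17 = \frac{24300419}{40634400} - 1972 = - \frac{80106736381}{40634400}$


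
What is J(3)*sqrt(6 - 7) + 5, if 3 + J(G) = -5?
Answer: 5 - 8*I ≈ 5.0 - 8.0*I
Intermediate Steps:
J(G) = -8 (J(G) = -3 - 5 = -8)
J(3)*sqrt(6 - 7) + 5 = -8*sqrt(6 - 7) + 5 = -8*I + 5 = 5 - 8*I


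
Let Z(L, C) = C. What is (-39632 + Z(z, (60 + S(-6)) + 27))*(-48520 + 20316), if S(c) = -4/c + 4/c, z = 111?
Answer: 1115327180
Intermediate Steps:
S(c) = 0
(-39632 + Z(z, (60 + S(-6)) + 27))*(-48520 + 20316) = (-39632 + ((60 + 0) + 27))*(-48520 + 20316) = (-39632 + (60 + 27))*(-28204) = (-39632 + 87)*(-28204) = -39545*(-28204) = 1115327180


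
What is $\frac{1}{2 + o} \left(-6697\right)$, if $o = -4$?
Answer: $\frac{6697}{2} \approx 3348.5$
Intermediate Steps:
$\frac{1}{2 + o} \left(-6697\right) = \frac{1}{2 - 4} \left(-6697\right) = \frac{1}{-2} \left(-6697\right) = \left(- \frac{1}{2}\right) \left(-6697\right) = \frac{6697}{2}$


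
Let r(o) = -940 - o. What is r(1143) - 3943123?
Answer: -3945206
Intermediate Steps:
r(1143) - 3943123 = (-940 - 1*1143) - 3943123 = (-940 - 1143) - 3943123 = -2083 - 3943123 = -3945206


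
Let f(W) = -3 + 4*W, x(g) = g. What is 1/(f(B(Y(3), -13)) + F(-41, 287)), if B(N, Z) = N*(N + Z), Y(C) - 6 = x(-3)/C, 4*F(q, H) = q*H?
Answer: -4/12419 ≈ -0.00032209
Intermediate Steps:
F(q, H) = H*q/4 (F(q, H) = (q*H)/4 = (H*q)/4 = H*q/4)
Y(C) = 6 - 3/C
1/(f(B(Y(3), -13)) + F(-41, 287)) = 1/((-3 + 4*((6 - 3/3)*((6 - 3/3) - 13))) + (1/4)*287*(-41)) = 1/((-3 + 4*((6 - 3*1/3)*((6 - 3*1/3) - 13))) - 11767/4) = 1/((-3 + 4*((6 - 1)*((6 - 1) - 13))) - 11767/4) = 1/((-3 + 4*(5*(5 - 13))) - 11767/4) = 1/((-3 + 4*(5*(-8))) - 11767/4) = 1/((-3 + 4*(-40)) - 11767/4) = 1/((-3 - 160) - 11767/4) = 1/(-163 - 11767/4) = 1/(-12419/4) = -4/12419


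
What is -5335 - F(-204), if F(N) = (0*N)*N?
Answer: -5335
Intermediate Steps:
F(N) = 0 (F(N) = 0*N = 0)
-5335 - F(-204) = -5335 - 1*0 = -5335 + 0 = -5335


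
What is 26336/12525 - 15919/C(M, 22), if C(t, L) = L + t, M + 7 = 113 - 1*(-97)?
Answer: -515893/7515 ≈ -68.648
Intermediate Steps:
M = 203 (M = -7 + (113 - 1*(-97)) = -7 + (113 + 97) = -7 + 210 = 203)
26336/12525 - 15919/C(M, 22) = 26336/12525 - 15919/(22 + 203) = 26336*(1/12525) - 15919/225 = 26336/12525 - 15919*1/225 = 26336/12525 - 15919/225 = -515893/7515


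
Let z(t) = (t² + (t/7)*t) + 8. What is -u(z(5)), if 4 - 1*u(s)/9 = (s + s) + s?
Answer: 6660/7 ≈ 951.43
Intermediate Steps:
z(t) = 8 + 8*t²/7 (z(t) = (t² + (t*(⅐))*t) + 8 = (t² + (t/7)*t) + 8 = (t² + t²/7) + 8 = 8*t²/7 + 8 = 8 + 8*t²/7)
u(s) = 36 - 27*s (u(s) = 36 - 9*((s + s) + s) = 36 - 9*(2*s + s) = 36 - 27*s)
-u(z(5)) = -(36 - 27*(8 + (8/7)*5²)) = -(36 - 27*(8 + (8/7)*25)) = -(36 - 27*(8 + 200/7)) = -(36 - 27*256/7) = -(36 - 6912/7) = -1*(-6660/7) = 6660/7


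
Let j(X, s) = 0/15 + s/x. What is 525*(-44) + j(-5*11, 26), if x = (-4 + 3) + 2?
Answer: -23074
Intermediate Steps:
x = 1 (x = -1 + 2 = 1)
j(X, s) = s (j(X, s) = 0/15 + s/1 = 0*(1/15) + s*1 = 0 + s = s)
525*(-44) + j(-5*11, 26) = 525*(-44) + 26 = -23100 + 26 = -23074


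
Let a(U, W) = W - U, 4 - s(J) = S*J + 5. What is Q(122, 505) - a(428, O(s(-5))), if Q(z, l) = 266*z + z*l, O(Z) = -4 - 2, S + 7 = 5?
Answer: 94496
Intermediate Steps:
S = -2 (S = -7 + 5 = -2)
s(J) = -1 + 2*J (s(J) = 4 - (-2*J + 5) = 4 - (5 - 2*J) = 4 + (-5 + 2*J) = -1 + 2*J)
O(Z) = -6
Q(z, l) = 266*z + l*z
Q(122, 505) - a(428, O(s(-5))) = 122*(266 + 505) - (-6 - 1*428) = 122*771 - (-6 - 428) = 94062 - 1*(-434) = 94062 + 434 = 94496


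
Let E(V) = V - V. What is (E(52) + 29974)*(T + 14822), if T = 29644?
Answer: 1332823884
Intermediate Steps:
E(V) = 0
(E(52) + 29974)*(T + 14822) = (0 + 29974)*(29644 + 14822) = 29974*44466 = 1332823884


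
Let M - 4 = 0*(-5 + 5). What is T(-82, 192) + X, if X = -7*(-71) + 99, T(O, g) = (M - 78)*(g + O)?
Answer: -7544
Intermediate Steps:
M = 4 (M = 4 + 0*(-5 + 5) = 4 + 0*0 = 4 + 0 = 4)
T(O, g) = -74*O - 74*g (T(O, g) = (4 - 78)*(g + O) = -74*(O + g) = -74*O - 74*g)
X = 596 (X = 497 + 99 = 596)
T(-82, 192) + X = (-74*(-82) - 74*192) + 596 = (6068 - 14208) + 596 = -8140 + 596 = -7544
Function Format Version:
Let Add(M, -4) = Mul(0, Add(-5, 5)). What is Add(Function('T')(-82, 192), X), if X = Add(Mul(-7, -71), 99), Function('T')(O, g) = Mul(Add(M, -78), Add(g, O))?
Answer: -7544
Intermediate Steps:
M = 4 (M = Add(4, Mul(0, Add(-5, 5))) = Add(4, Mul(0, 0)) = Add(4, 0) = 4)
Function('T')(O, g) = Add(Mul(-74, O), Mul(-74, g)) (Function('T')(O, g) = Mul(Add(4, -78), Add(g, O)) = Mul(-74, Add(O, g)) = Add(Mul(-74, O), Mul(-74, g)))
X = 596 (X = Add(497, 99) = 596)
Add(Function('T')(-82, 192), X) = Add(Add(Mul(-74, -82), Mul(-74, 192)), 596) = Add(Add(6068, -14208), 596) = Add(-8140, 596) = -7544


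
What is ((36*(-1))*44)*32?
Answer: -50688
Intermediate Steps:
((36*(-1))*44)*32 = -36*44*32 = -1584*32 = -50688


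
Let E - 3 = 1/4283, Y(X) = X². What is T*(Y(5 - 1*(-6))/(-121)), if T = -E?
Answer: 12850/4283 ≈ 3.0002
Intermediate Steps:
E = 12850/4283 (E = 3 + 1/4283 = 12850/4283 ≈ 3.0002)
T = -12850/4283 (T = -1*12850/4283 = -12850/4283 ≈ -3.0002)
T*(Y(5 - 1*(-6))/(-121)) = -12850*(5 - 1*(-6))²/(4283*(-121)) = -12850*(5 + 6)²*(-1)/(4283*121) = -12850*11²*(-1)/(4283*121) = -1554850*(-1)/(4283*121) = -12850/4283*(-1) = 12850/4283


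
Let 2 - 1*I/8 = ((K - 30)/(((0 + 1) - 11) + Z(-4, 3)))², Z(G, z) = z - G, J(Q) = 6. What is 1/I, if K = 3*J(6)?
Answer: -1/112 ≈ -0.0089286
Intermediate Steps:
K = 18 (K = 3*6 = 18)
I = -112 (I = 16 - 8*(18 - 30)²/(((0 + 1) - 11) + (3 - 1*(-4)))² = 16 - 8*144/((1 - 11) + (3 + 4))² = 16 - 8*144/(-10 + 7)² = 16 - 8*(-12/(-3))² = 16 - 8*(-12*(-⅓))² = 16 - 8*4² = 16 - 8*16 = 16 - 128 = -112)
1/I = 1/(-112) = -1/112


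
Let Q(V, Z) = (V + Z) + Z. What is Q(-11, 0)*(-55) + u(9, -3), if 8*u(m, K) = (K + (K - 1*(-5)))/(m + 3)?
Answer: 58079/96 ≈ 604.99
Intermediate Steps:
u(m, K) = (5 + 2*K)/(8*(3 + m)) (u(m, K) = ((K + (K - 1*(-5)))/(m + 3))/8 = ((K + (K + 5))/(3 + m))/8 = ((K + (5 + K))/(3 + m))/8 = ((5 + 2*K)/(3 + m))/8 = (5 + 2*K)/(8*(3 + m)))
Q(V, Z) = V + 2*Z
Q(-11, 0)*(-55) + u(9, -3) = (-11 + 2*0)*(-55) + (5 + 2*(-3))/(8*(3 + 9)) = (-11 + 0)*(-55) + (⅛)*(5 - 6)/12 = -11*(-55) + (⅛)*(1/12)*(-1) = 605 - 1/96 = 58079/96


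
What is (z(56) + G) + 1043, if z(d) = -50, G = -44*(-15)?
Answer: 1653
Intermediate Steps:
G = 660
(z(56) + G) + 1043 = (-50 + 660) + 1043 = 610 + 1043 = 1653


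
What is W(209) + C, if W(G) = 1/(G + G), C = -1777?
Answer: -742785/418 ≈ -1777.0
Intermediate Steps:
W(G) = 1/(2*G)
W(209) + C = (½)/209 - 1777 = (½)*(1/209) - 1777 = 1/418 - 1777 = -742785/418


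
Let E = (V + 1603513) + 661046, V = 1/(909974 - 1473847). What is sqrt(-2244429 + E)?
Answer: 13*sqrt(37872124620313)/563873 ≈ 141.88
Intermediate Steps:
V = -1/563873 (V = 1/(-563873) = -1/563873 ≈ -1.7734e-6)
E = 1276923677006/563873 (E = (-1/563873 + 1603513) + 661046 = 904177685848/563873 + 661046 = 1276923677006/563873 ≈ 2.2646e+6)
sqrt(-2244429 + E) = sqrt(-2244429 + 1276923677006/563873) = sqrt(11350763489/563873) = 13*sqrt(37872124620313)/563873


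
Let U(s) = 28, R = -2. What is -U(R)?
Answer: -28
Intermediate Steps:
-U(R) = -1*28 = -28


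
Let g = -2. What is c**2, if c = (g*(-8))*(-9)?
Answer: 20736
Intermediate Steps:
c = -144 (c = -2*(-8)*(-9) = 16*(-9) = -144)
c**2 = (-144)**2 = 20736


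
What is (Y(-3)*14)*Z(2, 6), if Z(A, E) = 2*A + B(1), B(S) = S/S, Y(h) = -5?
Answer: -350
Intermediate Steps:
B(S) = 1
Z(A, E) = 1 + 2*A (Z(A, E) = 2*A + 1 = 1 + 2*A)
(Y(-3)*14)*Z(2, 6) = (-5*14)*(1 + 2*2) = -70*(1 + 4) = -70*5 = -350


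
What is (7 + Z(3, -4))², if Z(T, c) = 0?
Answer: 49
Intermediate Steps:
(7 + Z(3, -4))² = (7 + 0)² = 7² = 49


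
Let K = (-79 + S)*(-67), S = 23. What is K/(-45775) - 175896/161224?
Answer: -154581283/131786225 ≈ -1.1730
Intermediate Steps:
K = 3752 (K = (-79 + 23)*(-67) = -56*(-67) = 3752)
K/(-45775) - 175896/161224 = 3752/(-45775) - 175896/161224 = 3752*(-1/45775) - 175896*1/161224 = -3752/45775 - 3141/2879 = -154581283/131786225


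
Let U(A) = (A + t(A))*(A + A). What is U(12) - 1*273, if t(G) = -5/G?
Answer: 5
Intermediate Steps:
U(A) = 2*A*(A - 5/A) (U(A) = (A - 5/A)*(A + A) = (A - 5/A)*(2*A) = 2*A*(A - 5/A))
U(12) - 1*273 = (-10 + 2*12**2) - 1*273 = (-10 + 2*144) - 273 = (-10 + 288) - 273 = 278 - 273 = 5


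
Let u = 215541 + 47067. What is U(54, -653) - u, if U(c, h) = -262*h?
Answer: -91522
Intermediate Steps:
u = 262608
U(54, -653) - u = -262*(-653) - 1*262608 = 171086 - 262608 = -91522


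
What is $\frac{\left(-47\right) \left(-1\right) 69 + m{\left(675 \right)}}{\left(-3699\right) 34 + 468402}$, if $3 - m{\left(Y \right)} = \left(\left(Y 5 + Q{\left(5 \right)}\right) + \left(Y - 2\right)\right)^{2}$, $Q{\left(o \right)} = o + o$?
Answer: $- \frac{8232059}{171318} \approx -48.051$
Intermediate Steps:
$Q{\left(o \right)} = 2 o$
$m{\left(Y \right)} = 3 - \left(8 + 6 Y\right)^{2}$ ($m{\left(Y \right)} = 3 - \left(\left(Y 5 + 2 \cdot 5\right) + \left(Y - 2\right)\right)^{2} = 3 - \left(\left(5 Y + 10\right) + \left(Y - 2\right)\right)^{2} = 3 - \left(\left(10 + 5 Y\right) + \left(-2 + Y\right)\right)^{2} = 3 - \left(8 + 6 Y\right)^{2}$)
$\frac{\left(-47\right) \left(-1\right) 69 + m{\left(675 \right)}}{\left(-3699\right) 34 + 468402} = \frac{\left(-47\right) \left(-1\right) 69 + \left(3 - 4 \left(4 + 3 \cdot 675\right)^{2}\right)}{\left(-3699\right) 34 + 468402} = \frac{47 \cdot 69 + \left(3 - 4 \left(4 + 2025\right)^{2}\right)}{-125766 + 468402} = \frac{3243 + \left(3 - 4 \cdot 2029^{2}\right)}{342636} = \left(3243 + \left(3 - 16467364\right)\right) \frac{1}{342636} = \left(3243 - 16467361\right) \frac{1}{342636} = \left(-16464118\right) \frac{1}{342636} = - \frac{8232059}{171318}$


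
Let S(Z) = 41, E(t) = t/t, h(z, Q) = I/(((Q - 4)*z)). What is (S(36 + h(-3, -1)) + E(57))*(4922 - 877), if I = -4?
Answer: 169890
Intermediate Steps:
h(z, Q) = -4/(z*(-4 + Q)) (h(z, Q) = -4*1/(z*(Q - 4)) = -4*1/(z*(-4 + Q)) = -4/(z*(-4 + Q)))
E(t) = 1
(S(36 + h(-3, -1)) + E(57))*(4922 - 877) = (41 + 1)*(4922 - 877) = 42*4045 = 169890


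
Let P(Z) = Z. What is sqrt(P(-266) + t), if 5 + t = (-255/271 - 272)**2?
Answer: sqrt(5451214578)/271 ≈ 272.44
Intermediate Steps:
t = 5470749884/73441 (t = -5 + (-255/271 - 272)**2 = -5 + (-73967/271)**2 = -5 + 5471117089/73441 = 5470749884/73441 ≈ 74492.)
sqrt(P(-266) + t) = sqrt(-266 + 5470749884/73441) = sqrt(5451214578/73441) = sqrt(5451214578)/271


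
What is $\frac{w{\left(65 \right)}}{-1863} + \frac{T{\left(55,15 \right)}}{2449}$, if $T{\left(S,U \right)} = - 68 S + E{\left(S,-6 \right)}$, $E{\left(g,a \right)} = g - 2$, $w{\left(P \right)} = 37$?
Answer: $- \frac{6959494}{4562487} \approx -1.5254$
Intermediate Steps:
$E{\left(g,a \right)} = -2 + g$ ($E{\left(g,a \right)} = g - 2 = -2 + g$)
$T{\left(S,U \right)} = -2 - 67 S$ ($T{\left(S,U \right)} = - 68 S + \left(-2 + S\right) = -2 - 67 S$)
$\frac{w{\left(65 \right)}}{-1863} + \frac{T{\left(55,15 \right)}}{2449} = \frac{37}{-1863} + \frac{-2 - 3685}{2449} = 37 \left(- \frac{1}{1863}\right) + \left(-2 - 3685\right) \frac{1}{2449} = - \frac{37}{1863} - \frac{3687}{2449} = - \frac{6959494}{4562487}$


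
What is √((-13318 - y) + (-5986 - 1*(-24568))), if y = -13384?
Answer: 6*√518 ≈ 136.56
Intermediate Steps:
√((-13318 - y) + (-5986 - 1*(-24568))) = √((-13318 - 1*(-13384)) + (-5986 - 1*(-24568))) = √((-13318 + 13384) + (-5986 + 24568)) = √(66 + 18582) = √18648 = 6*√518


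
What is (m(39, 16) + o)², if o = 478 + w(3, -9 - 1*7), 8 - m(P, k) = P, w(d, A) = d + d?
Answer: 205209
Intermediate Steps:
w(d, A) = 2*d
m(P, k) = 8 - P
o = 484 (o = 478 + 2*3 = 478 + 6 = 484)
(m(39, 16) + o)² = ((8 - 1*39) + 484)² = ((8 - 39) + 484)² = (-31 + 484)² = 453² = 205209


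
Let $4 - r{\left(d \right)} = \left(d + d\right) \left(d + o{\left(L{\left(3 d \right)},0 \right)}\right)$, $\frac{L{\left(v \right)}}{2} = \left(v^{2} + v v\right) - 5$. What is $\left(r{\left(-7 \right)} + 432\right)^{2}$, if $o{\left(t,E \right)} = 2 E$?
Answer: $114244$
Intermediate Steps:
$L{\left(v \right)} = -10 + 4 v^{2}$ ($L{\left(v \right)} = 2 \left(\left(v^{2} + v v\right) - 5\right) = 2 \left(\left(v^{2} + v^{2}\right) - 5\right) = 2 \left(2 v^{2} - 5\right) = 2 \left(-5 + 2 v^{2}\right) = -10 + 4 v^{2}$)
$r{\left(d \right)} = 4 - 2 d^{2}$ ($r{\left(d \right)} = 4 - \left(d + d\right) \left(d + 2 \cdot 0\right) = 4 - 2 d \left(d + 0\right) = 4 - 2 d d = 4 - 2 d^{2}$)
$\left(r{\left(-7 \right)} + 432\right)^{2} = \left(\left(4 - 2 \left(-7\right)^{2}\right) + 432\right)^{2} = \left(\left(4 - 98\right) + 432\right)^{2} = \left(-94 + 432\right)^{2} = 338^{2} = 114244$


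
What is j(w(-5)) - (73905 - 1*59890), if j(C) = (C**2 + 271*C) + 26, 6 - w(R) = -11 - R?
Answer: -10593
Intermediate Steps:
w(R) = 17 + R (w(R) = 6 - (-11 - R) = 6 + (11 + R) = 17 + R)
j(C) = 26 + C**2 + 271*C
j(w(-5)) - (73905 - 1*59890) = (26 + (17 - 5)**2 + 271*(17 - 5)) - (73905 - 1*59890) = (26 + 12**2 + 271*12) - (73905 - 59890) = (26 + 144 + 3252) - 1*14015 = 3422 - 14015 = -10593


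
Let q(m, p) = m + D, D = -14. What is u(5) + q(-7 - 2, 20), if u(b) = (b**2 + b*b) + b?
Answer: 32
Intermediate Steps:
u(b) = b + 2*b**2 (u(b) = (b**2 + b**2) + b = 2*b**2 + b = b + 2*b**2)
q(m, p) = -14 + m (q(m, p) = m - 14 = -14 + m)
u(5) + q(-7 - 2, 20) = 5*(1 + 2*5) + (-14 + (-7 - 2)) = 5*(1 + 10) + (-14 - 9) = 5*11 - 23 = 55 - 23 = 32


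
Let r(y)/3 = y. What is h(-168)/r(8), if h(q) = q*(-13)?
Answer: 91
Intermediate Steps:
r(y) = 3*y
h(q) = -13*q
h(-168)/r(8) = (-13*(-168))/((3*8)) = 2184/24 = 2184*(1/24) = 91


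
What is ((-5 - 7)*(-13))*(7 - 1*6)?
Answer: 156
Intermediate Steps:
((-5 - 7)*(-13))*(7 - 1*6) = (-12*(-13))*(7 - 6) = 156*1 = 156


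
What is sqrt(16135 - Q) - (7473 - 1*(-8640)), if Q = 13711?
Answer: -16113 + 2*sqrt(606) ≈ -16064.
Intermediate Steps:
sqrt(16135 - Q) - (7473 - 1*(-8640)) = sqrt(16135 - 1*13711) - (7473 - 1*(-8640)) = sqrt(16135 - 13711) - (7473 + 8640) = sqrt(2424) - 1*16113 = 2*sqrt(606) - 16113 = -16113 + 2*sqrt(606)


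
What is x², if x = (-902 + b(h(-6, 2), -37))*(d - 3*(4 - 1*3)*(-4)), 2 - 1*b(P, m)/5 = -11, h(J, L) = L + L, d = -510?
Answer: 173743914276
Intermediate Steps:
h(J, L) = 2*L
b(P, m) = 65 (b(P, m) = 10 - 5*(-11) = 10 + 55 = 65)
x = 416826 (x = (-902 + 65)*(-510 - 3*(4 - 1*3)*(-4)) = -837*(-510 - 3*(4 - 3)*(-4)) = -837*(-510 - 3*1*(-4)) = -837*(-510 - 3*(-4)) = -837*(-510 + 12) = -837*(-498) = 416826)
x² = 416826² = 173743914276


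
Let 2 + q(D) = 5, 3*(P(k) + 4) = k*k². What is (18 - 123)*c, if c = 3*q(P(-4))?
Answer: -945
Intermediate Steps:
P(k) = -4 + k³/3 (P(k) = -4 + (k*k²)/3 = -4 + k³/3)
q(D) = 3 (q(D) = -2 + 5 = 3)
c = 9 (c = 3*3 = 9)
(18 - 123)*c = (18 - 123)*9 = -105*9 = -945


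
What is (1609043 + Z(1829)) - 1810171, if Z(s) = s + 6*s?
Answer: -188325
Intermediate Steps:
Z(s) = 7*s
(1609043 + Z(1829)) - 1810171 = (1609043 + 7*1829) - 1810171 = (1609043 + 12803) - 1810171 = 1621846 - 1810171 = -188325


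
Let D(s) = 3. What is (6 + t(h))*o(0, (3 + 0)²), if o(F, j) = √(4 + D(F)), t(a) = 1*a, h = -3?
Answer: 3*√7 ≈ 7.9373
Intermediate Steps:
t(a) = a
o(F, j) = √7 (o(F, j) = √(4 + 3) = √7)
(6 + t(h))*o(0, (3 + 0)²) = (6 - 3)*√7 = 3*√7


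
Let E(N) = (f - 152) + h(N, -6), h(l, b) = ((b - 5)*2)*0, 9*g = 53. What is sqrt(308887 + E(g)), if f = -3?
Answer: 2*sqrt(77183) ≈ 555.64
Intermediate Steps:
g = 53/9 (g = (1/9)*53 = 53/9 ≈ 5.8889)
h(l, b) = 0 (h(l, b) = ((-5 + b)*2)*0 = (-10 + 2*b)*0 = 0)
E(N) = -155 (E(N) = (-3 - 152) + 0 = -155 + 0 = -155)
sqrt(308887 + E(g)) = sqrt(308887 - 155) = sqrt(308732) = 2*sqrt(77183)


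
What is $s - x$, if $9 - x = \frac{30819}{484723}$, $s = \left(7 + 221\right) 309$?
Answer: $\frac{34145373108}{484723} \approx 70443.0$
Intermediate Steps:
$s = 70452$ ($s = 228 \cdot 309 = 70452$)
$x = \frac{4331688}{484723}$ ($x = 9 - \frac{30819}{484723} = \frac{4331688}{484723} \approx 8.9364$)
$s - x = 70452 - \frac{4331688}{484723} = \frac{34145373108}{484723}$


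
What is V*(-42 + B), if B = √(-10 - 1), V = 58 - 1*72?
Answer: 588 - 14*I*√11 ≈ 588.0 - 46.433*I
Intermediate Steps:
V = -14 (V = 58 - 72 = -14)
B = I*√11 (B = √(-11) = I*√11 ≈ 3.3166*I)
V*(-42 + B) = -14*(-42 + I*√11) = 588 - 14*I*√11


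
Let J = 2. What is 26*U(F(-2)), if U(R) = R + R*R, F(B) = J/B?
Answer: 0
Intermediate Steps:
F(B) = 2/B
U(R) = R + R**2
26*U(F(-2)) = 26*((2/(-2))*(1 + 2/(-2))) = 26*((2*(-1/2))*(1 + 2*(-1/2))) = 26*(-(1 - 1)) = 26*(-1*0) = 26*0 = 0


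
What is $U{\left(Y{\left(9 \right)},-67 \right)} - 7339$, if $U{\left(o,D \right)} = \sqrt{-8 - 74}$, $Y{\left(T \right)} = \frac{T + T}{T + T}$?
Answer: $-7339 + i \sqrt{82} \approx -7339.0 + 9.0554 i$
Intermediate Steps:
$Y{\left(T \right)} = 1$ ($Y{\left(T \right)} = \frac{2 T}{2 T} = 2 T \frac{1}{2 T} = 1$)
$U{\left(o,D \right)} = i \sqrt{82}$ ($U{\left(o,D \right)} = \sqrt{-82} = i \sqrt{82}$)
$U{\left(Y{\left(9 \right)},-67 \right)} - 7339 = i \sqrt{82} - 7339 = -7339 + i \sqrt{82}$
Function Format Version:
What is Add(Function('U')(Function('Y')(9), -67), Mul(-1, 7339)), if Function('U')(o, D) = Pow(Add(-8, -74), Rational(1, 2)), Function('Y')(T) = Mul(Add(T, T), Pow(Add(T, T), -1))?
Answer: Add(-7339, Mul(I, Pow(82, Rational(1, 2)))) ≈ Add(-7339.0, Mul(9.0554, I))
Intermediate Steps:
Function('Y')(T) = 1 (Function('Y')(T) = Mul(Mul(2, T), Pow(Mul(2, T), -1)) = Mul(Mul(2, T), Mul(Rational(1, 2), Pow(T, -1))) = 1)
Function('U')(o, D) = Mul(I, Pow(82, Rational(1, 2))) (Function('U')(o, D) = Pow(-82, Rational(1, 2)) = Mul(I, Pow(82, Rational(1, 2))))
Add(Function('U')(Function('Y')(9), -67), Mul(-1, 7339)) = Add(Mul(I, Pow(82, Rational(1, 2))), Mul(-1, 7339)) = Add(Mul(I, Pow(82, Rational(1, 2))), -7339) = Add(-7339, Mul(I, Pow(82, Rational(1, 2))))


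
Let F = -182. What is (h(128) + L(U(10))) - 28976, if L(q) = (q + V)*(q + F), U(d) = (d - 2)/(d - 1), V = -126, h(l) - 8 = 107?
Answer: -502361/81 ≈ -6202.0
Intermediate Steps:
h(l) = 115 (h(l) = 8 + 107 = 115)
U(d) = (-2 + d)/(-1 + d)
L(q) = (-182 + q)*(-126 + q) (L(q) = (q - 126)*(q - 182) = (-126 + q)*(-182 + q) = (-182 + q)*(-126 + q))
(h(128) + L(U(10))) - 28976 = (115 + (22932 + ((-2 + 10)/(-1 + 10))**2 - 308*(-2 + 10)/(-1 + 10))) - 28976 = (115 + (22932 + (8/9)**2 - 308*8/9)) - 28976 = (115 + (22932 + 64/81 - 2464/9)) - 28976 = (115 + 1835380/81) - 28976 = 1844695/81 - 28976 = -502361/81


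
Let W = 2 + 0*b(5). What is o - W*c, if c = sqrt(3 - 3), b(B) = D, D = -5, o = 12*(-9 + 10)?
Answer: 12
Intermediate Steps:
o = 12 (o = 12*1 = 12)
b(B) = -5
c = 0 (c = sqrt(0) = 0)
W = 2 (W = 2 + 0*(-5) = 2 + 0 = 2)
o - W*c = 12 - 2*0 = 12 - 1*0 = 12 + 0 = 12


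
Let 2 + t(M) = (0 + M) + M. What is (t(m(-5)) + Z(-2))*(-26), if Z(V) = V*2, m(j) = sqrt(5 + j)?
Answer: 156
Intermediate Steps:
t(M) = -2 + 2*M (t(M) = -2 + ((0 + M) + M) = -2 + (M + M) = -2 + 2*M)
Z(V) = 2*V
(t(m(-5)) + Z(-2))*(-26) = ((-2 + 2*sqrt(5 - 5)) + 2*(-2))*(-26) = ((-2 + 2*sqrt(0)) - 4)*(-26) = ((-2 + 2*0) - 4)*(-26) = ((-2 + 0) - 4)*(-26) = (-2 - 4)*(-26) = -6*(-26) = 156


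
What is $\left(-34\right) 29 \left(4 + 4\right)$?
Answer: $-7888$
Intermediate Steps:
$\left(-34\right) 29 \left(4 + 4\right) = \left(-986\right) 8 = -7888$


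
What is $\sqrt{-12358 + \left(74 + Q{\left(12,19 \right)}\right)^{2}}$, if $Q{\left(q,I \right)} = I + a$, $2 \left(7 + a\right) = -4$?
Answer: $i \sqrt{5302} \approx 72.815 i$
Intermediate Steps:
$a = -9$ ($a = -7 + \frac{1}{2} \left(-4\right) = -7 - 2 = -9$)
$Q{\left(q,I \right)} = -9 + I$ ($Q{\left(q,I \right)} = I - 9 = -9 + I$)
$\sqrt{-12358 + \left(74 + Q{\left(12,19 \right)}\right)^{2}} = \sqrt{-12358 + \left(74 + \left(-9 + 19\right)\right)^{2}} = \sqrt{-12358 + \left(74 + 10\right)^{2}} = \sqrt{-12358 + 84^{2}} = \sqrt{-12358 + 7056} = \sqrt{-5302} = i \sqrt{5302}$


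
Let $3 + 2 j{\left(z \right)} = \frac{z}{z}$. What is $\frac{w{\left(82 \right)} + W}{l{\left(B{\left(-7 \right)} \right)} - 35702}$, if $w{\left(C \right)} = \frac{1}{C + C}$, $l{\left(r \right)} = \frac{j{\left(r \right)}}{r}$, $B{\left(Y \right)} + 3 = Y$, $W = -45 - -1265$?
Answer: $- \frac{1000405}{29275558} \approx -0.034172$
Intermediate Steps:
$W = 1220$ ($W = -45 + 1265 = 1220$)
$B{\left(Y \right)} = -3 + Y$
$j{\left(z \right)} = -1$ ($j{\left(z \right)} = - \frac{3}{2} + \frac{z \frac{1}{z}}{2} = - \frac{3}{2} + \frac{1}{2} \cdot 1 = - \frac{3}{2} + \frac{1}{2} = -1$)
$l{\left(r \right)} = - \frac{1}{r}$
$w{\left(C \right)} = \frac{1}{2 C}$
$\frac{w{\left(82 \right)} + W}{l{\left(B{\left(-7 \right)} \right)} - 35702} = \frac{\frac{1}{2 \cdot 82} + 1220}{- \frac{1}{-3 - 7} - 35702} = \frac{\frac{1}{2} \cdot \frac{1}{82} + 1220}{- \frac{1}{-10} - 35702} = \frac{\frac{1}{164} + 1220}{\left(-1\right) \left(- \frac{1}{10}\right) - 35702} = \frac{200081}{164 \left(\frac{1}{10} - 35702\right)} = \frac{200081}{164 \left(- \frac{357019}{10}\right)} = \frac{200081}{164} \left(- \frac{10}{357019}\right) = - \frac{1000405}{29275558}$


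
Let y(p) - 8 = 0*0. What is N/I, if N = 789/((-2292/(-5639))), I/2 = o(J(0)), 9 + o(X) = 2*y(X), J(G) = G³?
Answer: 1483057/10696 ≈ 138.66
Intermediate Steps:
y(p) = 8 (y(p) = 8 + 0*0 = 8 + 0 = 8)
o(X) = 7 (o(X) = -9 + 2*8 = -9 + 16 = 7)
I = 14 (I = 2*7 = 14)
N = 1483057/764 (N = 789/((-2292*(-1/5639))) = 789/(2292/5639) = 789*(5639/2292) = 1483057/764 ≈ 1941.2)
N/I = (1483057/764)/14 = (1483057/764)*(1/14) = 1483057/10696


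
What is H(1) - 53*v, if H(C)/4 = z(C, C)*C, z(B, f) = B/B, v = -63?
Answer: 3343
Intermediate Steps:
z(B, f) = 1
H(C) = 4*C (H(C) = 4*(1*C) = 4*C)
H(1) - 53*v = 4*1 - 53*(-63) = 4 + 3339 = 3343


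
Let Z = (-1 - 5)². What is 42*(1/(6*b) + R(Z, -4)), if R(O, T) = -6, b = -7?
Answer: -253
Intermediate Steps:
Z = 36 (Z = (-6)² = 36)
42*(1/(6*b) + R(Z, -4)) = 42*(1/(6*(-7)) - 6) = 42*(1/(-42) - 6) = 42*(-1/42 - 6) = 42*(-253/42) = -253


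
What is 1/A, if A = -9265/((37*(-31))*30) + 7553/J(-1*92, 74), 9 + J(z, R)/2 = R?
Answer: 17205/1004243 ≈ 0.017132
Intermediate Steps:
J(z, R) = -18 + 2*R
A = 1004243/17205 (A = -9265/((37*(-31))*30) + 7553/(-18 + 2*74) = -9265/((-1147*30)) + 7553/(-18 + 148) = -9265/(-34410) + 7553/130 = -9265*(-1/34410) + 7553*(1/130) = 1853/6882 + 581/10 = 1004243/17205 ≈ 58.369)
1/A = 1/(1004243/17205) = 17205/1004243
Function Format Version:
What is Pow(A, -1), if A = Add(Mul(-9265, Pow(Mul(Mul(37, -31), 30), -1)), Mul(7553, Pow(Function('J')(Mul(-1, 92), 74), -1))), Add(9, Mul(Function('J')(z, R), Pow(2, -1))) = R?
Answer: Rational(17205, 1004243) ≈ 0.017132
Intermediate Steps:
Function('J')(z, R) = Add(-18, Mul(2, R))
A = Rational(1004243, 17205) (A = Add(Mul(-9265, Pow(Mul(Mul(37, -31), 30), -1)), Mul(7553, Pow(Add(-18, Mul(2, 74)), -1))) = Add(Mul(-9265, Pow(Mul(-1147, 30), -1)), Mul(7553, Pow(Add(-18, 148), -1))) = Add(Mul(-9265, Pow(-34410, -1)), Mul(7553, Pow(130, -1))) = Add(Mul(-9265, Rational(-1, 34410)), Mul(7553, Rational(1, 130))) = Add(Rational(1853, 6882), Rational(581, 10)) = Rational(1004243, 17205) ≈ 58.369)
Pow(A, -1) = Pow(Rational(1004243, 17205), -1) = Rational(17205, 1004243)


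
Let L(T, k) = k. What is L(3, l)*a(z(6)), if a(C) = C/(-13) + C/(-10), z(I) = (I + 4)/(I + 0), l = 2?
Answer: -23/39 ≈ -0.58974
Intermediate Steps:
z(I) = (4 + I)/I
a(C) = -23*C/130 (a(C) = C*(-1/13) + C*(-1/10) = -C/13 - C/10 = -23*C/130)
L(3, l)*a(z(6)) = 2*(-23*(4 + 6)/(130*6)) = 2*(-23*10/780) = 2*(-23/130*5/3) = 2*(-23/78) = -23/39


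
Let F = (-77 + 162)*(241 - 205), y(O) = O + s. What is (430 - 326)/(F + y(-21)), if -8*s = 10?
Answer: 416/12151 ≈ 0.034236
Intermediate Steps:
s = -5/4 (s = -1/8*10 = -5/4 ≈ -1.2500)
y(O) = -5/4 + O (y(O) = O - 5/4 = -5/4 + O)
F = 3060 (F = 85*36 = 3060)
(430 - 326)/(F + y(-21)) = (430 - 326)/(3060 + (-5/4 - 21)) = 104/(3060 - 89/4) = 104/(12151/4) = 104*(4/12151) = 416/12151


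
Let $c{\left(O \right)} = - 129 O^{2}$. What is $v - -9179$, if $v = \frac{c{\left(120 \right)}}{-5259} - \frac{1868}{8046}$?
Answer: $\frac{67222640399}{7052319} \approx 9532.0$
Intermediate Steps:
$v = \frac{2489404298}{7052319}$ ($v = \frac{\left(-129\right) 120^{2}}{-5259} - \frac{1868}{8046} = \left(-129\right) 14400 \left(- \frac{1}{5259}\right) - \frac{934}{4023} = \left(-1857600\right) \left(- \frac{1}{5259}\right) - \frac{934}{4023} = \frac{619200}{1753} - \frac{934}{4023} = \frac{2489404298}{7052319} \approx 352.99$)
$v - -9179 = \frac{2489404298}{7052319} - -9179 = \frac{2489404298}{7052319} + 9179 = \frac{67222640399}{7052319}$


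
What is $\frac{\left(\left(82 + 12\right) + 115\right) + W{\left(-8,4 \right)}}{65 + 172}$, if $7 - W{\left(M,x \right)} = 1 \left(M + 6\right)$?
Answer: $\frac{218}{237} \approx 0.91983$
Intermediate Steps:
$W{\left(M,x \right)} = 1 - M$ ($W{\left(M,x \right)} = 7 - 1 \left(M + 6\right) = 7 - 1 \left(6 + M\right) = 7 - \left(6 + M\right) = 1 - M$)
$\frac{\left(\left(82 + 12\right) + 115\right) + W{\left(-8,4 \right)}}{65 + 172} = \frac{\left(\left(82 + 12\right) + 115\right) + \left(1 - -8\right)}{65 + 172} = \frac{\left(94 + 115\right) + \left(1 + 8\right)}{237} = \left(209 + 9\right) \frac{1}{237} = 218 \cdot \frac{1}{237} = \frac{218}{237}$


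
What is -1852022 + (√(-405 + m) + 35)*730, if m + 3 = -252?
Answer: -1826472 + 1460*I*√165 ≈ -1.8265e+6 + 18754.0*I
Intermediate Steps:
m = -255 (m = -3 - 252 = -255)
-1852022 + (√(-405 + m) + 35)*730 = -1852022 + (√(-405 - 255) + 35)*730 = -1852022 + (√(-660) + 35)*730 = -1852022 + (2*I*√165 + 35)*730 = -1852022 + (35 + 2*I*√165)*730 = -1852022 + (25550 + 1460*I*√165) = -1826472 + 1460*I*√165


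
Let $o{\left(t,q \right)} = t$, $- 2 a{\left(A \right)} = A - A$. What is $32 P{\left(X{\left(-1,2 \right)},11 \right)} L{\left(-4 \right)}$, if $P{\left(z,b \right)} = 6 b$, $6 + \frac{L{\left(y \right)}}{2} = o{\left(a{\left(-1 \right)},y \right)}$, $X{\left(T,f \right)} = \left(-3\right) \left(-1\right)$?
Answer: $-25344$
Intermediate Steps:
$a{\left(A \right)} = 0$ ($a{\left(A \right)} = - \frac{A - A}{2} = \left(- \frac{1}{2}\right) 0 = 0$)
$X{\left(T,f \right)} = 3$
$L{\left(y \right)} = -12$ ($L{\left(y \right)} = -12 + 2 \cdot 0 = -12 + 0 = -12$)
$32 P{\left(X{\left(-1,2 \right)},11 \right)} L{\left(-4 \right)} = 32 \cdot 6 \cdot 11 \left(-12\right) = 32 \cdot 66 \left(-12\right) = 2112 \left(-12\right) = -25344$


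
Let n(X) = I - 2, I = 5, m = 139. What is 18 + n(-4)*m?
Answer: 435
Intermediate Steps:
n(X) = 3 (n(X) = 5 - 2 = 3)
18 + n(-4)*m = 18 + 3*139 = 18 + 417 = 435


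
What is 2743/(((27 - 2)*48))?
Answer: 2743/1200 ≈ 2.2858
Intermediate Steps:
2743/(((27 - 2)*48)) = 2743/((25*48)) = 2743/1200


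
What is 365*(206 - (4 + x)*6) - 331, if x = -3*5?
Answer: 98949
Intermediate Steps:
x = -15
365*(206 - (4 + x)*6) - 331 = 365*(206 - (4 - 15)*6) - 331 = 365*(206 - (-11)*6) - 331 = 365*(206 - 1*(-66)) - 331 = 365*(206 + 66) - 331 = 365*272 - 331 = 99280 - 331 = 98949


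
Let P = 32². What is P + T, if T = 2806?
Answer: 3830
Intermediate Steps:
P = 1024
P + T = 1024 + 2806 = 3830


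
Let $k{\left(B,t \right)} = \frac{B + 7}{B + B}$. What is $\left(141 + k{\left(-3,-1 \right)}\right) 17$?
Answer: $\frac{7157}{3} \approx 2385.7$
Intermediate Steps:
$k{\left(B,t \right)} = \frac{7 + B}{2 B}$
$\left(141 + k{\left(-3,-1 \right)}\right) 17 = \left(141 + \frac{7 - 3}{2 \left(-3\right)}\right) 17 = \left(141 + \frac{1}{2} \left(- \frac{1}{3}\right) 4\right) 17 = \left(141 - \frac{2}{3}\right) 17 = \frac{421}{3} \cdot 17 = \frac{7157}{3}$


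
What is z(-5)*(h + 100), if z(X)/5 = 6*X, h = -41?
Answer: -8850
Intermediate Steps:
z(X) = 30*X (z(X) = 5*(6*X) = 30*X)
z(-5)*(h + 100) = (30*(-5))*(-41 + 100) = -150*59 = -8850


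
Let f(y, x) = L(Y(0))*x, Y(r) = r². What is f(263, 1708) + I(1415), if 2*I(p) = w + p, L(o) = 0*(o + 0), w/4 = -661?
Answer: -1229/2 ≈ -614.50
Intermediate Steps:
w = -2644 (w = 4*(-661) = -2644)
L(o) = 0 (L(o) = 0*o = 0)
f(y, x) = 0 (f(y, x) = 0*x = 0)
I(p) = -1322 + p/2 (I(p) = (-2644 + p)/2 = -1322 + p/2)
f(263, 1708) + I(1415) = 0 + (-1322 + (½)*1415) = 0 + (-1322 + 1415/2) = 0 - 1229/2 = -1229/2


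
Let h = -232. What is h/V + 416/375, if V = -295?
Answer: 41944/22125 ≈ 1.8958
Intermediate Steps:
h/V + 416/375 = -232/(-295) + 416/375 = -232*(-1/295) + 416*(1/375) = 232/295 + 416/375 = 41944/22125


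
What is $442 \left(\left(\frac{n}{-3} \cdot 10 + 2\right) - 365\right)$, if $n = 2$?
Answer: $- \frac{490178}{3} \approx -1.6339 \cdot 10^{5}$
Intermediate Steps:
$442 \left(\left(\frac{n}{-3} \cdot 10 + 2\right) - 365\right) = 442 \left(\left(\frac{2}{-3} \cdot 10 + 2\right) - 365\right) = 442 \left(\left(2 \left(- \frac{1}{3}\right) 10 + 2\right) - 365\right) = 442 \left(\left(\left(- \frac{2}{3}\right) 10 + 2\right) - 365\right) = 442 \left(\left(- \frac{20}{3} + 2\right) - 365\right) = 442 \left(- \frac{14}{3} - 365\right) = 442 \left(- \frac{1109}{3}\right) = - \frac{490178}{3}$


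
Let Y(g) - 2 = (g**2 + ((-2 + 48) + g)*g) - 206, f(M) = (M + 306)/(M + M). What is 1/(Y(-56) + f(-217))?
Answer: 434/1515439 ≈ 0.00028639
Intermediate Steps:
f(M) = (306 + M)/(2*M) (f(M) = (306 + M)/((2*M)) = (306 + M)*(1/(2*M)) = (306 + M)/(2*M))
Y(g) = -204 + g**2 + g*(46 + g) (Y(g) = 2 + ((g**2 + ((-2 + 48) + g)*g) - 206) = 2 + ((g**2 + (46 + g)*g) - 206) = 2 + ((g**2 + g*(46 + g)) - 206) = 2 + (-206 + g**2 + g*(46 + g)) = -204 + g**2 + g*(46 + g))
1/(Y(-56) + f(-217)) = 1/((-204 + 2*(-56)**2 + 46*(-56)) + (1/2)*(306 - 217)/(-217)) = 1/((-204 + 2*3136 - 2576) + (1/2)*(-1/217)*89) = 1/((-204 + 6272 - 2576) - 89/434) = 1/(3492 - 89/434) = 1/(1515439/434) = 434/1515439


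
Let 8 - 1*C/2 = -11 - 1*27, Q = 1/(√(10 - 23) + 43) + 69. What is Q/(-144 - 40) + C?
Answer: 31391415/342608 + I*√13/342608 ≈ 91.625 + 1.0524e-5*I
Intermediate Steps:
Q = 69 + 1/(43 + I*√13) (Q = 1/(√(-13) + 43) + 69 = 1/(I*√13 + 43) + 69 = 1/(43 + I*√13) + 69 = 69 + 1/(43 + I*√13) ≈ 69.023 - 0.0019364*I)
C = 92 (C = 16 - 2*(-11 - 1*27) = 16 - 2*(-11 - 27) = 16 - 2*(-38) = 16 + 76 = 92)
Q/(-144 - 40) + C = (128521/1862 - I*√13/1862)/(-144 - 40) + 92 = (128521/1862 - I*√13/1862)/(-184) + 92 = -(128521/1862 - I*√13/1862)/184 + 92 = (-128521/342608 + I*√13/342608) + 92 = 31391415/342608 + I*√13/342608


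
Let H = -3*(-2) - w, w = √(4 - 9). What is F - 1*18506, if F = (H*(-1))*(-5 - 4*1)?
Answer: -18452 - 9*I*√5 ≈ -18452.0 - 20.125*I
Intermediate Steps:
w = I*√5 (w = √(-5) = I*√5 ≈ 2.2361*I)
H = 6 - I*√5 (H = -3*(-2) - I*√5 = 6 - I*√5 ≈ 6.0 - 2.2361*I)
F = 54 - 9*I*√5 (F = ((6 - I*√5)*(-1))*(-5 - 4*1) = (-6 + I*√5)*(-5 - 4) = (-6 + I*√5)*(-9) = 54 - 9*I*√5 ≈ 54.0 - 20.125*I)
F - 1*18506 = (54 - 9*I*√5) - 1*18506 = (54 - 9*I*√5) - 18506 = -18452 - 9*I*√5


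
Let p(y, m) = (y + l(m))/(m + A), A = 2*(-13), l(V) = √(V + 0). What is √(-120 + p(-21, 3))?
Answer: √(-62997 - 23*√3)/23 ≈ 10.916*I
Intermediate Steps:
l(V) = √V
A = -26
p(y, m) = (y + √m)/(-26 + m) (p(y, m) = (y + √m)/(m - 26) = (y + √m)/(-26 + m))
√(-120 + p(-21, 3)) = √(-120 + (-21 + √3)/(-26 + 3)) = √(-120 + (-21 + √3)/(-23)) = √(-120 - (-21 + √3)/23) = √(-120 + (21/23 - √3/23)) = √(-2739/23 - √3/23)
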